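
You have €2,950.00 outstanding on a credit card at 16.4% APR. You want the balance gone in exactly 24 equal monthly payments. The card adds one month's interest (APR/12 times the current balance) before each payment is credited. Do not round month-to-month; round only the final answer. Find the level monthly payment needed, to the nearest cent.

Monthly rate r = 16.4%/12 = 1.36667% = 0.0136667.
Level-payment amortization: P = B₀·r / (1 − (1+r)^(−n)) = 2950.00·0.0136667 / (1 − 1.01367^(−24)).
Denominator 1 − (1+r)^(−24) = 0.27803519.
P = 40.3167 / 0.27803519 ≈ 145.01.

€145.01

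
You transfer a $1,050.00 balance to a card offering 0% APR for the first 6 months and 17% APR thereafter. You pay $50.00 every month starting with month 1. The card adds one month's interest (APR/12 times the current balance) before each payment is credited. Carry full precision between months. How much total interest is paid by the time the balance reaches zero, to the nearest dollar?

$99

Promo months 1–6 at r₀ = 0%/12 = 0; months 7+ at r₁ = 17%/12 = 0.0141667.
After month 6 (no interest yet): B = $1,050.00 − 6·$50.00 = $750.00.
Then at r₁ with $50.00/mo: n₂ = −ln(1 − r₁·B/P)/ln(1+r₁) ≈ 16.98 → 17 more payments.
Total paid = 22·$50.00 + $49.11 = $1,149.11; interest = $1,149.11 − $1,050.00 = $99.11.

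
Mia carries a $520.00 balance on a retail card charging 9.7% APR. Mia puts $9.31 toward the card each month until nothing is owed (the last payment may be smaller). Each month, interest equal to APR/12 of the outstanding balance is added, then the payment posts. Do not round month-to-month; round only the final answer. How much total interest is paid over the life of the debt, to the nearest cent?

Monthly rate r = 9.7%/12 = 0.808333% = 0.00808333.
Payoff takes n = ⌈−ln(1 − rB₀/P)/ln(1+r)⌉ = ⌈74.594⌉ = 75 payments; the last is $5.54.
Total paid = 74·$9.31 + $5.54 = $694.48.
Total interest = total paid − principal = $694.48 − $520.00 = $174.48.

$174.48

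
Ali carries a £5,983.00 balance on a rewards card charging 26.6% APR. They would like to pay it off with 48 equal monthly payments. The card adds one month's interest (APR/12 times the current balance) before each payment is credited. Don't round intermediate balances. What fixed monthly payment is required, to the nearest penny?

Monthly rate r = 26.6%/12 = 2.21667% = 0.0221667.
Level-payment amortization: P = B₀·r / (1 − (1+r)^(−n)) = 5983.00·0.0221667 / (1 − 1.02217^(−48)).
Denominator 1 − (1+r)^(−48) = 0.650893678.
P = 132.623 / 0.650893678 ≈ 203.76.

£203.76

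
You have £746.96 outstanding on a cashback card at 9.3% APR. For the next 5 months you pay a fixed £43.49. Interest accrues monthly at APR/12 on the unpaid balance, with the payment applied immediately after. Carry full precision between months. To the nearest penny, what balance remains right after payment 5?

£555.51

Monthly rate r = 9.3%/12 = 0.775% = 0.00775.
Each month: B ← B·(1+r) − £43.49.
Month 1: interest £5.79; balance after payment £709.26.
Month 2: interest £5.50; balance after payment £671.27.
Month 3: interest £5.20; balance after payment £632.98.
Month 4: interest £4.91; balance after payment £594.39.
Month 5: interest £4.61; balance after payment £555.51.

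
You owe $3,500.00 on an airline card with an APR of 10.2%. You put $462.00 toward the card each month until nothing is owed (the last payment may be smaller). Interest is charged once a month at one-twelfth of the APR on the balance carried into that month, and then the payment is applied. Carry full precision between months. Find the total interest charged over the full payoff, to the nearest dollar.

Monthly rate r = 10.2%/12 = 0.85% = 0.0085.
Payoff takes n = ⌈−ln(1 − rB₀/P)/ln(1+r)⌉ = ⌈7.864⌉ = 8 payments; the last is $399.36.
Total paid = 7·$462.00 + $399.36 = $3,633.36.
Total interest = total paid − principal = $3,633.36 − $3,500.00 = $133.36.

$133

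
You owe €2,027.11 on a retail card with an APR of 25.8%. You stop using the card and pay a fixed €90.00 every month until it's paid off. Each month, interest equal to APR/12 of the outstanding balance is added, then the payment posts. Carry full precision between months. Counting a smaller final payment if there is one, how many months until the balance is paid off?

Monthly rate r = 25.8%/12 = 2.15% = 0.0215.
Recurrence: B ← B·(1+r) − €90.00.
Month 1: interest €43.58; balance after payment €1,980.69.
Month 2: interest €42.58; balance after payment €1,933.28.
Closed form: n = −ln(1 − rB₀/P)/ln(1+r) = −ln(0.51575)/ln(1.0215) ≈ 31.127, so the balance reaches zero during payment 32.

32 months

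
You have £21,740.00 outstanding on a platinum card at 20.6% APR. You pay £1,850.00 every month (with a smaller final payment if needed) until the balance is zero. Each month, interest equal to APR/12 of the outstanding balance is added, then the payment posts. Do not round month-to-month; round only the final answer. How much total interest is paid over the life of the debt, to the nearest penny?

Monthly rate r = 20.6%/12 = 1.71667% = 0.0171667.
Payoff takes n = ⌈−ln(1 − rB₀/P)/ln(1+r)⌉ = ⌈13.237⌉ = 14 payments; the last is £441.69.
Total paid = 13·£1,850.00 + £441.69 = £24,491.69.
Total interest = total paid − principal = £24,491.69 − £21,740.00 = £2,751.69.

£2,751.69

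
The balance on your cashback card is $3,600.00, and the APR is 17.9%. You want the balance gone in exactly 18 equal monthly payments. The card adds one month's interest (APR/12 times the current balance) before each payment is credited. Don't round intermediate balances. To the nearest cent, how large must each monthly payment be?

Monthly rate r = 17.9%/12 = 1.49167% = 0.0149167.
Level-payment amortization: P = B₀·r / (1 − (1+r)^(−n)) = 3600.00·0.0149167 / (1 − 1.01492^(−18)).
Denominator 1 − (1+r)^(−18) = 0.23395712.
P = 53.7 / 0.23395712 ≈ 229.53.

$229.53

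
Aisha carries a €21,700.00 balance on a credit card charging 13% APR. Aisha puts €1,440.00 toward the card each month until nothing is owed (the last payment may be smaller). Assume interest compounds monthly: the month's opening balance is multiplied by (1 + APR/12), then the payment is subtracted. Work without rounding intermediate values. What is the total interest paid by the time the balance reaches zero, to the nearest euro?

€2,121

Monthly rate r = 13%/12 = 1.08333% = 0.0108333.
Payoff takes n = ⌈−ln(1 − rB₀/P)/ln(1+r)⌉ = ⌈16.541⌉ = 17 payments; the last is €781.26.
Total paid = 16·€1,440.00 + €781.26 = €23,821.26.
Total interest = total paid − principal = €23,821.26 − €21,700.00 = €2,121.26.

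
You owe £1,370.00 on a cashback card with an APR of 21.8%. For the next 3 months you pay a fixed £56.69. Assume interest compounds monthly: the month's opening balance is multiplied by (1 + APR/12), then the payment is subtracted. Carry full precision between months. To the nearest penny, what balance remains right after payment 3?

£1,272.85

Monthly rate r = 21.8%/12 = 1.81667% = 0.0181667.
Each month: B ← B·(1+r) − £56.69.
Month 1: interest £24.89; balance after payment £1,338.20.
Month 2: interest £24.31; balance after payment £1,305.82.
Month 3: interest £23.72; balance after payment £1,272.85.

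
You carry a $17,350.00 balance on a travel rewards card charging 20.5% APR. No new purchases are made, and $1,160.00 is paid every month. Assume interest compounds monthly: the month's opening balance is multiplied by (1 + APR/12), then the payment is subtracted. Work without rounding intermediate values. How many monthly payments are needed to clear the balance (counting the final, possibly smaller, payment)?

Monthly rate r = 20.5%/12 = 1.70833% = 0.0170833.
Recurrence: B ← B·(1+r) − $1,160.00.
Month 1: interest $296.40; balance after payment $16,486.40.
Month 2: interest $281.64; balance after payment $15,608.04.
Closed form: n = −ln(1 − rB₀/P)/ln(1+r) = −ln(0.74449)/ln(1.01708) ≈ 17.419, so the balance reaches zero during payment 18.

18 payments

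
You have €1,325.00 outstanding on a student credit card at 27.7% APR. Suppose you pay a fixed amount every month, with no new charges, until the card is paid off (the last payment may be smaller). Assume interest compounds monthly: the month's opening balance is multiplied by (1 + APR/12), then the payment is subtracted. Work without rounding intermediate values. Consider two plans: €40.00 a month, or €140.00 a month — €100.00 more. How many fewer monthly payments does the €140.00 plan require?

53 fewer payments

Monthly rate r = 27.7%/12 = 2.30833% = 0.0230833.
At €40.00/mo: n = ⌈−ln(1 − rB₀/P)/ln(1+r)⌉ = 64 payments (last €15.71); total interest = total paid − €1,325.00 = €1,210.71.
At €140.00/mo: 11 payments (last €112.45); total interest €187.45.
Payments saved = 64 − 11 = 53.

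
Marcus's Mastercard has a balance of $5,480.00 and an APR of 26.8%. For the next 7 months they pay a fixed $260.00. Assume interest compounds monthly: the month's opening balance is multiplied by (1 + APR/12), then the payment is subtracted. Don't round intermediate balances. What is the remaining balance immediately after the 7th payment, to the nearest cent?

$4,449.71

Monthly rate r = 26.8%/12 = 2.23333% = 0.0223333.
Each month: B ← B·(1+r) − $260.00.
Month 1: interest $122.39; balance after payment $5,342.39.
Month 2: interest $119.31; balance after payment $5,201.70.
Month 3: interest $116.17; balance after payment $5,057.87.
Month 4: interest $112.96; balance after payment $4,910.83.
Month 5: interest $109.68; balance after payment $4,760.51.
Month 6: interest $106.32; balance after payment $4,606.82.
Month 7: interest $102.89; balance after payment $4,449.71.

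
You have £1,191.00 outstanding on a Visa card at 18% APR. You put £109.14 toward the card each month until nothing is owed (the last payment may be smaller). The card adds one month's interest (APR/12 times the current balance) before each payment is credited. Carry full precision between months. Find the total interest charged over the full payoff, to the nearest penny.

Monthly rate r = 18%/12 = 1.5% = 0.015.
Payoff takes n = ⌈−ln(1 − rB₀/P)/ln(1+r)⌉ = ⌈12.006⌉ = 13 payments; the last is £0.67.
Total paid = 12·£109.14 + £0.67 = £1,310.35.
Total interest = total paid − principal = £1,310.35 − £1,191.00 = £119.35.

£119.35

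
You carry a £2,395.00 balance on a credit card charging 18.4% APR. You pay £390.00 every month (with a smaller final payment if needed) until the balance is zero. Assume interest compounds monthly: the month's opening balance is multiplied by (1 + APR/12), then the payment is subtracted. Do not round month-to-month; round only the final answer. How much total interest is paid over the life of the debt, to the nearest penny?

Monthly rate r = 18.4%/12 = 1.53333% = 0.0153333.
Payoff takes n = ⌈−ln(1 − rB₀/P)/ln(1+r)⌉ = ⌈6.499⌉ = 7 payments; the last is £195.36.
Total paid = 6·£390.00 + £195.36 = £2,535.36.
Total interest = total paid − principal = £2,535.36 − £2,395.00 = £140.36.

£140.36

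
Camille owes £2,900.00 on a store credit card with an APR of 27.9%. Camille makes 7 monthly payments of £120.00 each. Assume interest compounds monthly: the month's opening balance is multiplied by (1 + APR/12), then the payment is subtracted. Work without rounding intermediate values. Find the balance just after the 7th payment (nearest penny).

£2,505.29

Monthly rate r = 27.9%/12 = 2.325% = 0.02325.
Each month: B ← B·(1+r) − £120.00.
Month 1: interest £67.42; balance after payment £2,847.43.
Month 2: interest £66.20; balance after payment £2,793.63.
Month 3: interest £64.95; balance after payment £2,738.58.
Month 4: interest £63.67; balance after payment £2,682.25.
Month 5: interest £62.36; balance after payment £2,624.61.
Month 6: interest £61.02; balance after payment £2,565.64.
Month 7: interest £59.65; balance after payment £2,505.29.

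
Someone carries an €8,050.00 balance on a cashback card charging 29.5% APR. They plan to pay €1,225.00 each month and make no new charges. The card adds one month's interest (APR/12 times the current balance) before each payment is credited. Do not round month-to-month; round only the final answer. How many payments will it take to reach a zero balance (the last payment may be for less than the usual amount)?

8 payments

Monthly rate r = 29.5%/12 = 2.45833% = 0.0245833.
Recurrence: B ← B·(1+r) − €1,225.00.
Month 1: interest €197.90; balance after payment €7,022.90.
Month 2: interest €172.65; balance after payment €5,970.54.
Closed form: n = −ln(1 − rB₀/P)/ln(1+r) = −ln(0.83845)/ln(1.02458) ≈ 7.255, so the balance reaches zero during payment 8.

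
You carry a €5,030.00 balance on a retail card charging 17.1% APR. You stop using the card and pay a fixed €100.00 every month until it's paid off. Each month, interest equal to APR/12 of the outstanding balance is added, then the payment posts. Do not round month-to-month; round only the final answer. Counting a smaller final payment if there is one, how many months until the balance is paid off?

90 months

Monthly rate r = 17.1%/12 = 1.425% = 0.01425.
Recurrence: B ← B·(1+r) − €100.00.
Month 1: interest €71.68; balance after payment €5,001.68.
Month 2: interest €71.27; balance after payment €4,972.95.
Closed form: n = −ln(1 − rB₀/P)/ln(1+r) = −ln(0.28322)/ln(1.01425) ≈ 89.157, so the balance reaches zero during payment 90.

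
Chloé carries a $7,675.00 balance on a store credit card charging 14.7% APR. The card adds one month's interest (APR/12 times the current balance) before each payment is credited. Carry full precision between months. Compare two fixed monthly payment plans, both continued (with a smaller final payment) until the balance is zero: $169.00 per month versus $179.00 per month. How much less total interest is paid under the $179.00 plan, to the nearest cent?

$327.96

Monthly rate r = 14.7%/12 = 1.225% = 0.01225.
At $169.00/mo: n = ⌈−ln(1 − rB₀/P)/ln(1+r)⌉ = 67 payments (last $126.13); total interest = total paid − $7,675.00 = $3,605.13.
At $179.00/mo: 62 payments (last $33.17); total interest $3,277.17.
Interest saved = $3,605.13 − $3,277.17 = $327.96.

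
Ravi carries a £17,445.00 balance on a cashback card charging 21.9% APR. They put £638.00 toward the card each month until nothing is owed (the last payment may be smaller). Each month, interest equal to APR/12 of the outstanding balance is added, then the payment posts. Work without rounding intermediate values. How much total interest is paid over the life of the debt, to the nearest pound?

Monthly rate r = 21.9%/12 = 1.825% = 0.01825.
Payoff takes n = ⌈−ln(1 − rB₀/P)/ln(1+r)⌉ = ⌈38.217⌉ = 39 payments; the last is £139.63.
Total paid = 38·£638.00 + £139.63 = £24,383.63.
Total interest = total paid − principal = £24,383.63 − £17,445.00 = £6,938.63.

£6,939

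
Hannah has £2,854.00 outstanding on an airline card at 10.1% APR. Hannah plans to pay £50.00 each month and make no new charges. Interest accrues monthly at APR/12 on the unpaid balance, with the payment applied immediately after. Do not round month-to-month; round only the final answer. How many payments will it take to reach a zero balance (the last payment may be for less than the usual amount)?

79 payments

Monthly rate r = 10.1%/12 = 0.841667% = 0.00841667.
Recurrence: B ← B·(1+r) − £50.00.
Month 1: interest £24.02; balance after payment £2,828.02.
Month 2: interest £23.80; balance after payment £2,801.82.
Closed form: n = −ln(1 − rB₀/P)/ln(1+r) = −ln(0.51958)/ln(1.00842) ≈ 78.118, so the balance reaches zero during payment 79.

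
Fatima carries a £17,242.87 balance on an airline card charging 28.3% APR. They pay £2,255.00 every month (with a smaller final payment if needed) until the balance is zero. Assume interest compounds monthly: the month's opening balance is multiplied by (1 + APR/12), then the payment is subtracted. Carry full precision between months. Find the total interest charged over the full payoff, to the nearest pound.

Monthly rate r = 28.3%/12 = 2.35833% = 0.0235833.
Payoff takes n = ⌈−ln(1 − rB₀/P)/ln(1+r)⌉ = ⌈8.531⌉ = 9 payments; the last is £1,203.93.
Total paid = 8·£2,255.00 + £1,203.93 = £19,243.93.
Total interest = total paid − principal = £19,243.93 − £17,242.87 = £2,001.06.

£2,001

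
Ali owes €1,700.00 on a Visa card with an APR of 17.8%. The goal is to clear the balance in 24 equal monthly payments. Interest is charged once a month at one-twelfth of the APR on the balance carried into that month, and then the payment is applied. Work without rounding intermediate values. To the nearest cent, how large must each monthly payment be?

€84.71

Monthly rate r = 17.8%/12 = 1.48333% = 0.0148333.
Level-payment amortization: P = B₀·r / (1 − (1+r)^(−n)) = 1700.00·0.0148333 / (1 − 1.01483^(−24)).
Denominator 1 − (1+r)^(−24) = 0.297693591.
P = 25.2167 / 0.297693591 ≈ 84.71.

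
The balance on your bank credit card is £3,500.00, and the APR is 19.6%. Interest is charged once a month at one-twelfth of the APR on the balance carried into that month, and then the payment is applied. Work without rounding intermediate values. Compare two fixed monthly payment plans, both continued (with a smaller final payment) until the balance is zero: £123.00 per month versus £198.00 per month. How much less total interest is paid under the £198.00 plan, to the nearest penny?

£581.97

Monthly rate r = 19.6%/12 = 1.63333% = 0.0163333.
At £123.00/mo: n = ⌈−ln(1 − rB₀/P)/ln(1+r)⌉ = 39 payments (last £71.65); total interest = total paid − £3,500.00 = £1,245.65.
At £198.00/mo: 22 payments (last £5.68); total interest £663.68.
Interest saved = £1,245.65 − £663.68 = £581.97.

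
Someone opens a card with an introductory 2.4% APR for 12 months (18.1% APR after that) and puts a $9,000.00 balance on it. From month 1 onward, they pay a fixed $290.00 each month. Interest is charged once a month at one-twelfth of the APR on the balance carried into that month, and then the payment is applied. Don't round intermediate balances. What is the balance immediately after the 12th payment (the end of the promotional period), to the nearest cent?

Promo months 1–12 at r₀ = 2.4%/12 = 0.002; months 13+ at r₁ = 18.1%/12 = 0.0150833.
After month 12: iterate B ← B·(1+r₀) − $290.00 for 12 months → $5,699.86.

$5,699.86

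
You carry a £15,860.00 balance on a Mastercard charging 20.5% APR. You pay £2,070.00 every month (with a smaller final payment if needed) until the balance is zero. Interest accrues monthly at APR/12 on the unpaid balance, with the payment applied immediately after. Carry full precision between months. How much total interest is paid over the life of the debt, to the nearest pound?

£1,287

Monthly rate r = 20.5%/12 = 1.70833% = 0.0170833.
Payoff takes n = ⌈−ln(1 − rB₀/P)/ln(1+r)⌉ = ⌈8.282⌉ = 9 payments; the last is £586.80.
Total paid = 8·£2,070.00 + £586.80 = £17,146.80.
Total interest = total paid − principal = £17,146.80 − £15,860.00 = £1,286.80.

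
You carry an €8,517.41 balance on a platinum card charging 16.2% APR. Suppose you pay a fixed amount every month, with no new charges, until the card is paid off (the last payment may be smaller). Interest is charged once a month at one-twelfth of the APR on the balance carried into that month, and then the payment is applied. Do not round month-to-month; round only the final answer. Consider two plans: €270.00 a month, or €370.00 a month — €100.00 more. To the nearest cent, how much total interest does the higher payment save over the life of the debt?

€903.51

Monthly rate r = 16.2%/12 = 1.35% = 0.0135.
At €270.00/mo: n = ⌈−ln(1 − rB₀/P)/ln(1+r)⌉ = 42 payments (last €103.18); total interest = total paid − €8,517.41 = €2,655.77.
At €370.00/mo: 28 payments (last €279.67); total interest €1,752.26.
Interest saved = €2,655.77 − €1,752.26 = €903.51.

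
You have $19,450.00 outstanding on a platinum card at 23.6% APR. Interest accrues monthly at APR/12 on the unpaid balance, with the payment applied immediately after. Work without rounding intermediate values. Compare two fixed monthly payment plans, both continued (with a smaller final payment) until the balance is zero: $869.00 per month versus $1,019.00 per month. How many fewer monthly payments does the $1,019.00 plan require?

5 fewer payments

Monthly rate r = 23.6%/12 = 1.96667% = 0.0196667.
At $869.00/mo: n = ⌈−ln(1 − rB₀/P)/ln(1+r)⌉ = 30 payments (last $686.01); total interest = total paid − $19,450.00 = $6,437.01.
At $1,019.00/mo: 25 payments (last $168.80); total interest $5,174.80.
Payments saved = 30 − 25 = 5.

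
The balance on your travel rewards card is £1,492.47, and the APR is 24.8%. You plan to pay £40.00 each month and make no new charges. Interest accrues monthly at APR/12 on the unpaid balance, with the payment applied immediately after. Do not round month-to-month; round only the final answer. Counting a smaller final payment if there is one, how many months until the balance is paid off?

73 payments

Monthly rate r = 24.8%/12 = 2.06667% = 0.0206667.
Recurrence: B ← B·(1+r) − £40.00.
Month 1: interest £30.84; balance after payment £1,483.31.
Month 2: interest £30.66; balance after payment £1,473.97.
Closed form: n = −ln(1 − rB₀/P)/ln(1+r) = −ln(0.22889)/ln(1.02067) ≈ 72.082, so the balance reaches zero during payment 73.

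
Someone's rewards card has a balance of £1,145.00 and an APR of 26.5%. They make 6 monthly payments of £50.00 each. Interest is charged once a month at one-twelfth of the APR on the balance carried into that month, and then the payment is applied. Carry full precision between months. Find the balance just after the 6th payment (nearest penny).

Monthly rate r = 26.5%/12 = 2.20833% = 0.0220833.
Each month: B ← B·(1+r) − £50.00.
Month 1: interest £25.29; balance after payment £1,120.29.
Month 2: interest £24.74; balance after payment £1,095.03.
Month 3: interest £24.18; balance after payment £1,069.21.
Month 4: interest £23.61; balance after payment £1,042.82.
Month 5: interest £23.03; balance after payment £1,015.85.
Month 6: interest £22.43; balance after payment £988.28.

£988.28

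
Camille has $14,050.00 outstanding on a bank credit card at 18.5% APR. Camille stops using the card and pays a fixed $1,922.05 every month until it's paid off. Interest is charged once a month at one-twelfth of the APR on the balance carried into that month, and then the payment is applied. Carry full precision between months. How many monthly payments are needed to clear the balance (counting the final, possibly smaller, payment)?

8 payments

Monthly rate r = 18.5%/12 = 1.54167% = 0.0154167.
Recurrence: B ← B·(1+r) − $1,922.05.
Month 1: interest $216.60; balance after payment $12,344.55.
Month 2: interest $190.31; balance after payment $10,612.82.
Closed form: n = −ln(1 − rB₀/P)/ln(1+r) = −ln(0.88731)/ln(1.01542) ≈ 7.815, so the balance reaches zero during payment 8.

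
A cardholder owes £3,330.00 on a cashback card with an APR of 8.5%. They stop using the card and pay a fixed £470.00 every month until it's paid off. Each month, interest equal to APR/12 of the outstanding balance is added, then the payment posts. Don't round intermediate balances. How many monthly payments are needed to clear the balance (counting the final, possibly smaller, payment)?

Monthly rate r = 8.5%/12 = 0.708333% = 0.00708333.
Recurrence: B ← B·(1+r) − £470.00.
Month 1: interest £23.59; balance after payment £2,883.59.
Month 2: interest £20.43; balance after payment £2,434.01.
Closed form: n = −ln(1 − rB₀/P)/ln(1+r) = −ln(0.94981)/ln(1.00708) ≈ 7.295, so the balance reaches zero during payment 8.

8 months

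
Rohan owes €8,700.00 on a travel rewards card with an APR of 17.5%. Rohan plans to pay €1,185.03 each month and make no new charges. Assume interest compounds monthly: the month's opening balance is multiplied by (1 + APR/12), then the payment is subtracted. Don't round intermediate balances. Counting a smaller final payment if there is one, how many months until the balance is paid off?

8 months

Monthly rate r = 17.5%/12 = 1.45833% = 0.0145833.
Recurrence: B ← B·(1+r) − €1,185.03.
Month 1: interest €126.88; balance after payment €7,641.85.
Month 2: interest €111.44; balance after payment €6,568.26.
Closed form: n = −ln(1 − rB₀/P)/ln(1+r) = −ln(0.89294)/ln(1.01458) ≈ 7.822, so the balance reaches zero during payment 8.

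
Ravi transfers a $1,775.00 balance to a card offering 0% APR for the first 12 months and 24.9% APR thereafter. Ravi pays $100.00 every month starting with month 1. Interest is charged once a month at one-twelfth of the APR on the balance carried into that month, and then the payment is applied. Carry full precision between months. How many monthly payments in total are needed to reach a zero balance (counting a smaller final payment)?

19 months

Promo months 1–12 at r₀ = 0%/12 = 0; months 13+ at r₁ = 24.9%/12 = 0.02075.
After month 12 (no interest yet): B = $1,775.00 − 12·$100.00 = $575.00.
Then at r₁ with $100.00/mo: n₂ = −ln(1 − r₁·B/P)/ln(1+r₁) ≈ 6.19 → 7 more payments.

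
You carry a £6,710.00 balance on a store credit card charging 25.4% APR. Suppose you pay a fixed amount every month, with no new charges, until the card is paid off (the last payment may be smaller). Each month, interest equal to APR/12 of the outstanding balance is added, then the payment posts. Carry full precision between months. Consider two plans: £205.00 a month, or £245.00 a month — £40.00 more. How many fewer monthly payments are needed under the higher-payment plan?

15 fewer payments

Monthly rate r = 25.4%/12 = 2.11667% = 0.0211667.
At £205.00/mo: n = ⌈−ln(1 − rB₀/P)/ln(1+r)⌉ = 57 payments (last £72.55); total interest = total paid − £6,710.00 = £4,842.55.
At £245.00/mo: 42 payments (last £94.51); total interest £3,429.51.
Payments saved = 57 − 42 = 15.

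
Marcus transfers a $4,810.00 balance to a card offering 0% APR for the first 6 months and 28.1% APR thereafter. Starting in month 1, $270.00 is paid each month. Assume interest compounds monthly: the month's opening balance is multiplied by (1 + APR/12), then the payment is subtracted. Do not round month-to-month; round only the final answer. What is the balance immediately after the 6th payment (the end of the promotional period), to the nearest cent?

Promo months 1–6 at r₀ = 0%/12 = 0; months 7+ at r₁ = 28.1%/12 = 0.0234167.
After month 6 (no interest yet): B = $4,810.00 − 6·$270.00 = $3,190.00.

$3,190.00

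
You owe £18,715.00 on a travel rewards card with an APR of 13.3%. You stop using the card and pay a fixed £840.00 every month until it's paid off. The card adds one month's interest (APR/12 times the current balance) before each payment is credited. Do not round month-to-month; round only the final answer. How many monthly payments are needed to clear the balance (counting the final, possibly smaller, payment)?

26 months

Monthly rate r = 13.3%/12 = 1.10833% = 0.0110833.
Recurrence: B ← B·(1+r) − £840.00.
Month 1: interest £207.42; balance after payment £18,082.42.
Month 2: interest £200.41; balance after payment £17,442.84.
Closed form: n = −ln(1 − rB₀/P)/ln(1+r) = −ln(0.75307)/ln(1.01108) ≈ 25.730, so the balance reaches zero during payment 26.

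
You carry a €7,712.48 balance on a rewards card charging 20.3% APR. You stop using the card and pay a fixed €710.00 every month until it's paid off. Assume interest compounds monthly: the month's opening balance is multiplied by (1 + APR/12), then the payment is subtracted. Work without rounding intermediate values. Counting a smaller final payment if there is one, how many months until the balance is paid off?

Monthly rate r = 20.3%/12 = 1.69167% = 0.0169167.
Recurrence: B ← B·(1+r) − €710.00.
Month 1: interest €130.47; balance after payment €7,132.95.
Month 2: interest €120.67; balance after payment €6,543.62.
Closed form: n = −ln(1 − rB₀/P)/ln(1+r) = −ln(0.81624)/ln(1.01692) ≈ 12.104, so the balance reaches zero during payment 13.

13 payments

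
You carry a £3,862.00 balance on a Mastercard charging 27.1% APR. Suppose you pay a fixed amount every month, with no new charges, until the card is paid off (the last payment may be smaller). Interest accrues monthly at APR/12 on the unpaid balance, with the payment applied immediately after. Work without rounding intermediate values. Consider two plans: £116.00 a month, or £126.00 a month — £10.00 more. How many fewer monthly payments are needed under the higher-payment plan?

Monthly rate r = 27.1%/12 = 2.25833% = 0.0225833.
At £116.00/mo: n = ⌈−ln(1 − rB₀/P)/ln(1+r)⌉ = 63 payments (last £48.15); total interest = total paid − £3,862.00 = £3,378.15.
At £126.00/mo: 53 payments (last £96.32); total interest £2,786.32.
Payments saved = 63 − 53 = 10.

10 fewer payments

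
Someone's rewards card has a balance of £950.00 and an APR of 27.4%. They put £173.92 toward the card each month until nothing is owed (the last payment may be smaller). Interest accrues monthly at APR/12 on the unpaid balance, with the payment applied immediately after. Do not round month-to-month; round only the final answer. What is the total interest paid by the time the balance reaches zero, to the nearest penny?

Monthly rate r = 27.4%/12 = 2.28333% = 0.0228333.
Payoff takes n = ⌈−ln(1 − rB₀/P)/ln(1+r)⌉ = ⌈5.901⌉ = 6 payments; the last is £156.80.
Total paid = 5·£173.92 + £156.80 = £1,026.40.
Total interest = total paid − principal = £1,026.40 − £950.00 = £76.40.

£76.40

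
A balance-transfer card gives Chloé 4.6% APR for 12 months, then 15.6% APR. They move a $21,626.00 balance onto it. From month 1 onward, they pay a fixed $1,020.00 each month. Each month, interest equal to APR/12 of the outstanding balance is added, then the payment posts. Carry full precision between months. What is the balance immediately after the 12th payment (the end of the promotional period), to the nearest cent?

Promo months 1–12 at r₀ = 4.6%/12 = 0.00383333; months 13+ at r₁ = 15.6%/12 = 0.013.
After month 12: iterate B ← B·(1+r₀) − $1,020.00 for 12 months → $10,140.65.

$10,140.65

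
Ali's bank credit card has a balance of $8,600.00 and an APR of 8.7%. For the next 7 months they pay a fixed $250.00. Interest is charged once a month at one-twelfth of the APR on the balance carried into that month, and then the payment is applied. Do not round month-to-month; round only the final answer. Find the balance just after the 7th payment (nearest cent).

$7,257.53

Monthly rate r = 8.7%/12 = 0.725% = 0.00725.
Each month: B ← B·(1+r) − $250.00.
Month 1: interest $62.35; balance after payment $8,412.35.
Month 2: interest $60.99; balance after payment $8,223.34.
Month 3: interest $59.62; balance after payment $8,032.96.
Month 4: interest $58.24; balance after payment $7,841.20.
Month 5: interest $56.85; balance after payment $7,648.05.
Month 6: interest $55.45; balance after payment $7,453.49.
Month 7: interest $54.04; balance after payment $7,257.53.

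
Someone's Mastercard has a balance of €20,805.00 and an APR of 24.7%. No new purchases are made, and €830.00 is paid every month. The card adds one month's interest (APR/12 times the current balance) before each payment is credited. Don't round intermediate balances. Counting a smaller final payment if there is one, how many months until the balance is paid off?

Monthly rate r = 24.7%/12 = 2.05833% = 0.0205833.
Recurrence: B ← B·(1+r) − €830.00.
Month 1: interest €428.24; balance after payment €20,403.24.
Month 2: interest €419.97; balance after payment €19,993.20.
Closed form: n = −ln(1 − rB₀/P)/ln(1+r) = −ln(0.48405)/ln(1.02058) ≈ 35.611, so the balance reaches zero during payment 36.

36 months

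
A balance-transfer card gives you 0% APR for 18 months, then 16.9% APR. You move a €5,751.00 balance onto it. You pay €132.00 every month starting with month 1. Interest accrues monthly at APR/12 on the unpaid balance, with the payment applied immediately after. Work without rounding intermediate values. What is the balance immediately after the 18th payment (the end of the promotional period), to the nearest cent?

Promo months 1–18 at r₀ = 0%/12 = 0; months 19+ at r₁ = 16.9%/12 = 0.0140833.
After month 18 (no interest yet): B = €5,751.00 − 18·€132.00 = €3,375.00.

€3,375.00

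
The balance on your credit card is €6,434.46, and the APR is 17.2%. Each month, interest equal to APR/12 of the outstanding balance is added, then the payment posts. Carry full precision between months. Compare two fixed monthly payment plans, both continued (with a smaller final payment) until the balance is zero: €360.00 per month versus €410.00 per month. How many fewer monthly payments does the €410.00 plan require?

Monthly rate r = 17.2%/12 = 1.43333% = 0.0143333.
At €360.00/mo: n = ⌈−ln(1 − rB₀/P)/ln(1+r)⌉ = 21 payments (last €287.11); total interest = total paid − €6,434.46 = €1,052.65.
At €410.00/mo: 18 payments (last €371.42); total interest €906.96.
Payments saved = 21 − 18 = 3.

3 fewer payments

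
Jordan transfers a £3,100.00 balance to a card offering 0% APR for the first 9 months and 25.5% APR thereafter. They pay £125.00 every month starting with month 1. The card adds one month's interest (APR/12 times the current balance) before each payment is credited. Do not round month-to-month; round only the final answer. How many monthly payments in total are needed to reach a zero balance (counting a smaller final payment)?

29 payments

Promo months 1–9 at r₀ = 0%/12 = 0; months 10+ at r₁ = 25.5%/12 = 0.02125.
After month 9 (no interest yet): B = £3,100.00 − 9·£125.00 = £1,975.00.
Then at r₁ with £125.00/mo: n₂ = −ln(1 − r₁·B/P)/ln(1+r₁) ≈ 19.46 → 20 more payments.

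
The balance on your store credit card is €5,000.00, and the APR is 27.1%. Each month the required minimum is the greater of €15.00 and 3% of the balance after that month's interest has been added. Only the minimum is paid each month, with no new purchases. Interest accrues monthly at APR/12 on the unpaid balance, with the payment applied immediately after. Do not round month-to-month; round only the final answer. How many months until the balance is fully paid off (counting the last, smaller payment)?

Monthly rate r = 27.1%/12 = 2.25833% = 0.0225833.
While 3% of the post-interest balance exceeds €15.00, each month B ← (B·(1+r))·(1 − 0.03), i.e. B shrinks by the factor (1+r)·0.97 = 0.99191.
This holds for months 1–287. Entering month 288 the balance is €485.27; 3% of the post-interest balance is now below €15.00, so the flat €15.00 minimum applies from here.
From month 288 a fixed €15.00 at rate r clears €485.27 in 59 more payments. Total: 287 + 59 = 346 months.

346 months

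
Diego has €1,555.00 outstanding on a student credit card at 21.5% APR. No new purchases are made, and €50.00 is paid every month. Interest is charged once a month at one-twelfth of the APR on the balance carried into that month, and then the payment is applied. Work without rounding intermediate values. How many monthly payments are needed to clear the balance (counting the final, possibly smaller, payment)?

Monthly rate r = 21.5%/12 = 1.79167% = 0.0179167.
Recurrence: B ← B·(1+r) − €50.00.
Month 1: interest €27.86; balance after payment €1,532.86.
Month 2: interest €27.46; balance after payment €1,510.32.
Closed form: n = −ln(1 − rB₀/P)/ln(1+r) = −ln(0.44279)/ln(1.01792) ≈ 45.875, so the balance reaches zero during payment 46.

46 payments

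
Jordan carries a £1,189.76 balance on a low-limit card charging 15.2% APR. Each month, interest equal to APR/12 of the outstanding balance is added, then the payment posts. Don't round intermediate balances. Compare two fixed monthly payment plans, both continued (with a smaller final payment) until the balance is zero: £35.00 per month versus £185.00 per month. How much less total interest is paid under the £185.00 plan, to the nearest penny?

Monthly rate r = 15.2%/12 = 1.26667% = 0.0126667.
At £35.00/mo: n = ⌈−ln(1 − rB₀/P)/ln(1+r)⌉ = 45 payments (last £25.91); total interest = total paid − £1,189.76 = £376.15.
At £185.00/mo: 7 payments (last £139.08); total interest £59.32.
Interest saved = £376.15 − £59.32 = £316.83.

£316.83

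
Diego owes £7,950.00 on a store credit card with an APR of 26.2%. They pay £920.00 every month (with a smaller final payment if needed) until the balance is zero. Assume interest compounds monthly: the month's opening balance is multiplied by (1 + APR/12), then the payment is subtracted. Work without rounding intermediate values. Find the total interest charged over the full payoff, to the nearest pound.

Monthly rate r = 26.2%/12 = 2.18333% = 0.0218333.
Payoff takes n = ⌈−ln(1 − rB₀/P)/ln(1+r)⌉ = ⌈9.680⌉ = 10 payments; the last is £628.01.
Total paid = 9·£920.00 + £628.01 = £8,908.01.
Total interest = total paid − principal = £8,908.01 − £7,950.00 = £958.01.

£958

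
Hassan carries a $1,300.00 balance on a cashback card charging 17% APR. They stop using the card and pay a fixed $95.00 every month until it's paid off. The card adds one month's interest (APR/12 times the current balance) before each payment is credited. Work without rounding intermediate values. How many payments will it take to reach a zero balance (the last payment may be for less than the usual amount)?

16 months

Monthly rate r = 17%/12 = 1.41667% = 0.0141667.
Recurrence: B ← B·(1+r) − $95.00.
Month 1: interest $18.42; balance after payment $1,223.42.
Month 2: interest $17.33; balance after payment $1,145.75.
Closed form: n = −ln(1 − rB₀/P)/ln(1+r) = −ln(0.80614)/ln(1.01417) ≈ 15.319, so the balance reaches zero during payment 16.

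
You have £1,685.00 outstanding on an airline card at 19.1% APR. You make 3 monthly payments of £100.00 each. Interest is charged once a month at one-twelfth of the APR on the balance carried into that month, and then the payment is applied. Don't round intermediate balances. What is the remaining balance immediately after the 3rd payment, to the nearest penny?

Monthly rate r = 19.1%/12 = 1.59167% = 0.0159167.
Each month: B ← B·(1+r) − £100.00.
Month 1: interest £26.82; balance after payment £1,611.82.
Month 2: interest £25.65; balance after payment £1,537.47.
Month 3: interest £24.47; balance after payment £1,461.95.

£1,461.95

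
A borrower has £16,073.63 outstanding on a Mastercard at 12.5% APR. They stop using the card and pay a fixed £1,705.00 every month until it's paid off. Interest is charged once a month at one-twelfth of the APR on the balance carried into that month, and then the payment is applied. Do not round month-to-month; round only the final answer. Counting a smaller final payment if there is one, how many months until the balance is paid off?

10 payments

Monthly rate r = 12.5%/12 = 1.04167% = 0.0104167.
Recurrence: B ← B·(1+r) − £1,705.00.
Month 1: interest £167.43; balance after payment £14,536.06.
Month 2: interest £151.42; balance after payment £12,982.48.
Closed form: n = −ln(1 − rB₀/P)/ln(1+r) = −ln(0.9018)/ln(1.01042) ≈ 9.975, so the balance reaches zero during payment 10.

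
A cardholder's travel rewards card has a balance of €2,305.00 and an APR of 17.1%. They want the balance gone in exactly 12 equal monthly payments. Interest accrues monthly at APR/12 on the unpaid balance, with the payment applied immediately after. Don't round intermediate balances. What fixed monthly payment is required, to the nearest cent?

Monthly rate r = 17.1%/12 = 1.425% = 0.01425.
Level-payment amortization: P = B₀·r / (1 − (1+r)^(−n)) = 2305.00·0.01425 / (1 − 1.01425^(−12)).
Denominator 1 − (1+r)^(−12) = 0.156160592.
P = 32.8462 / 0.156160592 ≈ 210.34.

€210.34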